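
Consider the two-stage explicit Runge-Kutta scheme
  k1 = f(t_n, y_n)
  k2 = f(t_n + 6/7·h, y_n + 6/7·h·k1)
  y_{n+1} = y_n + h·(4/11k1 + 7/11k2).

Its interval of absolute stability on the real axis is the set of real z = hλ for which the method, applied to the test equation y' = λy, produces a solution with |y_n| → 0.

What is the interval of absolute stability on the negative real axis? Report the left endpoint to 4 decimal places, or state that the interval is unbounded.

With y'=λy (z=hλ):
  k1=λy_n ⇒ h·k1=z·y_n;  k2=λ(1+6/7z)y_n ⇒ h·k2=z(1+6/7z)y_n
  y_{n+1}/y_n = 1 + 4/11z + 7/11z(1+6/7z) = 1 + z + 6/11z²
  ⇒ R(z) = 1 + z + 6/11z².

Boundary: |R(x)|=1, x<0.
x=-1.37: |R|=0.6538
R=1: x+6/11x²=0 ⇒ x=−11/6=-1.8333; min R=1−1/(4·6/11)=0.5417>−1
Confirm numerically:
  x=-1.806: |R|=0.97307 <1
  x=-1.177: |R|=0.57863 <1
  x=-1.098: |R|=0.55960 <1
  x=-0.983: |R|=0.54407 <1
  x=-2.218: |R|=1.46538 >1
  x=-2.212: |R|=1.45688 >1
Stable set (-1.8333, 0).

z∈(-1.8333,0).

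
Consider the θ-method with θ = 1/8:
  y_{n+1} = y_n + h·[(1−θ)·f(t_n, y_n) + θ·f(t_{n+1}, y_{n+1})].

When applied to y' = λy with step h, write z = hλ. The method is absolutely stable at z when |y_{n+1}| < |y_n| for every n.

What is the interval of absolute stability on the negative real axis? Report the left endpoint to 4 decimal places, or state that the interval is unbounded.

(-2.6667, 0).

On y'=λy, z=hλ:
  y_{n+1} = y_n + z·[7/8·y_n + 1/8·y_{n+1}] ⇒ (1 − 1/8z)y_{n+1} = (1 + 7/8z)y_n
  ⇒ R(z) = (1 + 7/8z)/(1 − 1/8z).

Need |R(x)|<1, x<0.
x=-1.21: |R|=0.0510
R=−1: 1+7/8x = −1+1/8x ⇒ -3/4x=2 ⇒ x=2/(-3/4)=-2.6667
Confirm numerically:
  x=-2.355: |R|=0.81941 <1
  x=-1.808: |R|=0.47471 <1
  x=-1.575: |R|=0.31593 <1
  x=-3.157: |R|=1.26369 >1
  x=-2.872: |R|=1.11332 >1
Interval (-2.6667, 0).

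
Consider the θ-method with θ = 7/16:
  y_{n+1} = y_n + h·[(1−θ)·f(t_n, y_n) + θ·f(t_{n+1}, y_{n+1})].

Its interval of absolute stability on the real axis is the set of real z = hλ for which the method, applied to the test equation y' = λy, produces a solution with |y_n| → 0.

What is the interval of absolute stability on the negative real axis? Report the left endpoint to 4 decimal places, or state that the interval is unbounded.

z∈(-16.0000,0).

On y'=λy, z=hλ:
  y_{n+1} = y_n + z·[9/16·y_n + 7/16·y_{n+1}] ⇒ (1 − 7/16z)y_{n+1} = (1 + 9/16z)y_n
  ⇒ R(z) = (1 + 9/16z)/(1 − 7/16z).

Solve |R(x)|<1 on ℝ⁻.
x=-1.05: |R|=0.2805
R=−1: 1+9/16x = −1+7/16x ⇒ -1/8x=2 ⇒ x=2/(-1/8)=-16.0000
Confirm numerically:
  x=-12.056: |R|=0.92143 <1
  x=-10.964: |R|=0.89140 <1
  x=-10.326: |R|=0.87146 <1
  x=-16.372: |R|=1.00570 >1
  x=-16.076: |R|=1.00118 >1
Interval (-16.0000, 0).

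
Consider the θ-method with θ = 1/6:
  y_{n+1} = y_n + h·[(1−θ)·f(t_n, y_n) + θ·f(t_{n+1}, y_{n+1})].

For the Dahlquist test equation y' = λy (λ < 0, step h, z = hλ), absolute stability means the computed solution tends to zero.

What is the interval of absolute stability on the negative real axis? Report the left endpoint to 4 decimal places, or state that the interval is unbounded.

With y'=λy (z=hλ):
  y_{n+1} = y_n + z·[5/6·y_n + 1/6·y_{n+1}] ⇒ (1 − 1/6z)y_{n+1} = (1 + 5/6z)y_n
  so R(z) = (1 + 5/6z)/(1 − 1/6z).

Solve |R(x)|<1 on ℝ⁻.
x=-1.24: |R|=0.0276
R=−1: 1+5/6x = −1+1/6x ⇒ -2/3x=2 ⇒ x=2/(-2/3)=-3.0000
Confirm numerically:
  x=-2.508: |R|=0.76869 <1
  x=-1.976: |R|=0.48646 <1
  x=-1.292: |R|=0.06308 <1
  x=-3.594: |R|=1.24765 >1
  x=-3.053: |R|=1.02342 >1
  x=-3.047: |R|=1.02078 >1
So |R|<1 on (-3.0000, 0).

z∈(-3.0000,0).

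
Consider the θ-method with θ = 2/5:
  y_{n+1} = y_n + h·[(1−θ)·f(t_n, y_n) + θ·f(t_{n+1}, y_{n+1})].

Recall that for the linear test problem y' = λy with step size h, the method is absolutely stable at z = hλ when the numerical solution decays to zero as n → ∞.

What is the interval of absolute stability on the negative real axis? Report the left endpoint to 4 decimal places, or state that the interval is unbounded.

z∈(-10.0000,0).

Set f=λy, z=hλ:
  y_{n+1} = y_n + z·[3/5·y_n + 2/5·y_{n+1}] ⇒ (1 − 2/5z)y_{n+1} = (1 + 3/5z)y_n
  Hence R(z) = (1 + 3/5z)/(1 − 2/5z).

Need |R(x)|<1, x<0.
x=-0.44: |R|=0.6259
R=−1: 1+3/5x = −1+2/5x ⇒ -1/5x=2 ⇒ x=2/(-1/5)=-10.0000
Confirm numerically:
  x=-8.322: |R|=0.92247 <1
  x=-7.300: |R|=0.86224 <1
  x=-4.202: |R|=0.56744 <1
  x=-10.299: |R|=1.01168 >1
  x=-10.281: |R|=1.01099 >1
  x=-10.128: |R|=1.00507 >1
Interval (-10.0000, 0).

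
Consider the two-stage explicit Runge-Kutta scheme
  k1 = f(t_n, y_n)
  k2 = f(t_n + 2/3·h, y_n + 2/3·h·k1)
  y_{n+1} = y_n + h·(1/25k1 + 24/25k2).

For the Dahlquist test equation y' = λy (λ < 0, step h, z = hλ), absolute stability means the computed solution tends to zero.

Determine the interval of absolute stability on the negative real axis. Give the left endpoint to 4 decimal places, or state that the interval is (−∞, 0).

With y'=λy (z=hλ):
  k1=λy_n ⇒ h·k1=z·y_n;  k2=λ(1+2/3z)y_n ⇒ h·k2=z(1+2/3z)y_n
  y_{n+1}/y_n = 1 + 1/25z + 24/25z(1+2/3z) = 1 + z + 16/25z²
  Hence R(z) = 1 + z + 16/25z².

Solve |R(x)|<1 on ℝ⁻.
x=-1.47: |R|=0.9130
R=1: x+16/25x²=0 ⇒ x=−25/16=-1.5625; min R=1−1/(4·16/25)=0.6094>−1
Confirm numerically:
  x=-1.181: |R|=0.71165 <1
  x=-0.999: |R|=0.63972 <1
  x=-0.904: |R|=0.61902 <1
  x=-0.776: |R|=0.60939 <1
  x=-2.156: |R|=1.81894 >1
  x=-1.850: |R|=1.34040 >1
  x=-1.766: |R|=1.23000 >1
So |R|<1 on (-1.5625, 0).

(-1.5625, 0).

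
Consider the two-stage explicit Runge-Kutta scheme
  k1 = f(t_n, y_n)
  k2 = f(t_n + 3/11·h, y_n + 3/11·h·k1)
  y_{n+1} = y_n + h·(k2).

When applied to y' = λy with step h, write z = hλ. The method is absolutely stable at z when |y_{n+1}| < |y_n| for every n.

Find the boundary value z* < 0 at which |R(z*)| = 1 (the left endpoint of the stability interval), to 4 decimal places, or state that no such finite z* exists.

left endpoint -3.6667.

Set f=λy, z=hλ:
  k1=λy_n ⇒ h·k1=z·y_n;  k2=λ(1+3/11z)y_n ⇒ h·k2=z(1+3/11z)y_n
  y_{n+1}/y_n = 1 + z(1+3/11z) = 1 + z + 3/11z²
  R(z) = 1 + z + 3/11z².

Solve |R(x)|<1 on ℝ⁻.
x=-0.6: |R|=0.4982
R=1: x+3/11x²=0 ⇒ x=−11/3=-3.6667; min R=1−1/(4·3/11)=0.0833>−1
Confirm numerically:
  x=-3.598: |R|=0.93262 <1
  x=-3.280: |R|=0.65411 <1
  x=-3.211: |R|=0.60096 <1
  x=-1.928: |R|=0.08578 <1
  x=-4.166: |R|=1.56733 >1
  x=-4.154: |R|=1.55210 >1
  x=-4.067: |R|=1.44404 >1
Interval (-3.6667, 0).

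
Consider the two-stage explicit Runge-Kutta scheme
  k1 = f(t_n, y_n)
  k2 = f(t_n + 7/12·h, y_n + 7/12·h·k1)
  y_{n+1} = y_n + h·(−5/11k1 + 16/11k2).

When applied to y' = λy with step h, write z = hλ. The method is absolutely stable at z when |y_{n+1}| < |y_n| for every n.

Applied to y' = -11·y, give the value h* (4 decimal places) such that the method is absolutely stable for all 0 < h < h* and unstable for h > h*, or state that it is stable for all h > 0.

(-1.1786,0); λ=-11 ⇒ h* = (33/28)/11 = 0.1071.

Set f=λy, z=hλ:
  k1=λy_n ⇒ h·k1=z·y_n;  k2=λ(1+7/12z)y_n ⇒ h·k2=z(1+7/12z)y_n
  y_{n+1}/y_n = 1 − 5/11z + 16/11z(1+7/12z) = 1 + z + 28/33z²
  R(z) = 1 + z + 28/33z².

Need |R(x)|<1, x<0.
x=-1.43: |R|=1.3051
R=1: x+28/33x²=0 ⇒ x=−33/28=-1.1786; min R=1−1/(4·28/33)=0.7054>−1
Confirm numerically:
  x=-1.140: |R|=0.96269 <1
  x=-0.857: |R|=0.76617 <1
  x=-0.835: |R|=0.75658 <1
  x=-0.518: |R|=0.70967 <1
  x=-1.755: |R|=1.85835 >1
  x=-1.675: |R|=1.70553 >1
Interval (-1.1786, 0).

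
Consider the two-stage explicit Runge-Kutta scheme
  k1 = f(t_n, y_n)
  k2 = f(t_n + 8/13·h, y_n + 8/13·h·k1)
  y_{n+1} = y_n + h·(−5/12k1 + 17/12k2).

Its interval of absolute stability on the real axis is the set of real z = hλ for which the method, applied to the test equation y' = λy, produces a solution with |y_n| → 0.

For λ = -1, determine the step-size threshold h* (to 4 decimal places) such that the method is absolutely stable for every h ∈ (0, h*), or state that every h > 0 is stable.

Set f=λy, z=hλ:
  k1=λy_n ⇒ h·k1=z·y_n;  k2=λ(1+8/13z)y_n ⇒ h·k2=z(1+8/13z)y_n
  y_{n+1}/y_n = 1 − 5/12z + 17/12z(1+8/13z) = 1 + z + 34/39z²
  so R(z) = 1 + z + 34/39z².

Solve |R(x)|<1 on ℝ⁻.
x=-1.11: |R|=0.9641
R=1: x+34/39x²=0 ⇒ x=−39/34=-1.1471; min R=1−1/(4·34/39)=0.7132>−1
Confirm numerically:
  x=-1.046: |R|=0.90784 <1
  x=-0.992: |R|=0.86590 <1
  x=-0.766: |R|=0.74553 <1
  x=-0.467: |R|=0.72313 <1
  x=-1.677: |R|=1.77477 >1
  x=-1.505: |R|=1.46964 >1
  x=-1.502: |R|=1.46477 >1
Interval (-1.1471, 0).

(-1.1471,0); λ=-1 ⇒ h* = (39/34)/1 = 1.1471.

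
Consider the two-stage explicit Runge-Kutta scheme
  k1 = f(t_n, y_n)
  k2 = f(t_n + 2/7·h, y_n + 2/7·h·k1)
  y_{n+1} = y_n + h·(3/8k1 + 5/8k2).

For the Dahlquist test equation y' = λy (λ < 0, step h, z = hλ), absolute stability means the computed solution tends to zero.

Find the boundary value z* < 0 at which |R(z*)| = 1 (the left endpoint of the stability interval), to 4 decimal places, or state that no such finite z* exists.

On y'=λy, z=hλ:
  k1=λy_n ⇒ h·k1=z·y_n;  k2=λ(1+2/7z)y_n ⇒ h·k2=z(1+2/7z)y_n
  y_{n+1}/y_n = 1 + 3/8z + 5/8z(1+2/7z) = 1 + z + 5/28z²
  ⇒ R(z) = 1 + z + 5/28z².

Need |R(x)|<1, x<0.
x=-1.77: |R|=0.2106
R=1: x+5/28x²=0 ⇒ x=−28/5=-5.6000; min R=1−1/(4·5/28)=-0.4000>−1
Confirm numerically:
  x=-4.692: |R|=0.23923 <1
  x=-4.574: |R|=0.16198 <1
  x=-4.337: |R|=0.02185 <1
  x=-6.131: |R|=1.58135 >1
  x=-5.729: |R|=1.13197 >1
Stable set (-5.6000, 0).

left endpoint -5.6000.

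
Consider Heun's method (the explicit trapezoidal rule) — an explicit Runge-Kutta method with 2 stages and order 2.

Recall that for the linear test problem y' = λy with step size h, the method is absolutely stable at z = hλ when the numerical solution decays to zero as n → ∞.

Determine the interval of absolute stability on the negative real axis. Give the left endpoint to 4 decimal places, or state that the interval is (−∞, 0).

(-2.0000, 0).

Set f=λy, z=hλ:
  order 2, 2-stage ⇒ R(z)=1+z+z^2/2
  (e.g. R(-0.63)=0.56845, |R|=0.56845)

Need |R(x)|<1, x<0.
x=-0.63: |R|=0.5684
|R(-1.57)|=0.6624 |R(-0.93)|=0.5025 |R(-0.84)|=0.5128
Bisect:
  x_lo=-2.6843 |R|=1.9184  x_hi=-0.2004 |R|=0.8197
  mid=-1.44234 |R|=0.59783 →hi
  mid=-2.06332 |R|=1.06533 →lo
  mid=-1.75283 |R|=0.78338 →hi
  mid=-1.90808 |R|=0.91230 →hi
  mid=-1.98570 |R|=0.98580 →hi
  mid=-2.02451 |R|=1.02481 →lo
  mid=-2.00510 |R|=1.00512 →lo
  mid=-1.99540 |R|=0.99541 →hi
  mid=-2.00025 |R|=1.00025 →lo
  ...
  [-2.00010,-1.99995] ⇒ x*=-2.0000
So |R|<1 on (-2.0000, 0).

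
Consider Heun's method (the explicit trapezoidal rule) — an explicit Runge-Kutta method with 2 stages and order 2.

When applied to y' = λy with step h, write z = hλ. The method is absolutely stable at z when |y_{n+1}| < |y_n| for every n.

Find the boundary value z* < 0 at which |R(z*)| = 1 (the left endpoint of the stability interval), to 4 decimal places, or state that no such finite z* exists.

left endpoint -2.0000.

Set f=λy, z=hλ:
  order 2, 2-stage ⇒ R(z)=1+z+z^2/2
  (e.g. R(-1)=0.50000, |R|=0.50000)

Solve |R(x)|<1 on ℝ⁻.
x=-1: |R|=0.5000
|R(-2.14)|=1.1498 |R(-1.48)|=0.6152 |R(-0.8)|=0.5200
Bisect:
  x_lo=-2.3809 |R|=1.4534  x_hi=-0.3764 |R|=0.6945
  mid=-1.37864 |R|=0.57168 →hi
  mid=-1.87976 |R|=0.88699 →hi
  mid=-2.13033 |R|=1.13882 →lo
  mid=-2.00505 |R|=1.00506 →lo
  mid=-1.94240 |R|=0.94406 →hi
  mid=-1.97372 |R|=0.97407 →hi
  mid=-1.98938 |R|=0.98944 →hi
  ...
  [-2.00003,-1.99991] ⇒ x*=-2.0000
Stable set (-2.0000, 0).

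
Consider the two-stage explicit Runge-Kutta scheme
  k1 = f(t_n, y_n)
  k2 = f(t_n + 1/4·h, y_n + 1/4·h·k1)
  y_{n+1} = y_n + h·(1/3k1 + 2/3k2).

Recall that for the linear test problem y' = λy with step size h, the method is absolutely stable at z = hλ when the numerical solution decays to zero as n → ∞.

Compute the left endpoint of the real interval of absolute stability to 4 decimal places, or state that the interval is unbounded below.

On y'=λy, z=hλ:
  k1=λy_n ⇒ h·k1=z·y_n;  k2=λ(1+1/4z)y_n ⇒ h·k2=z(1+1/4z)y_n
  y_{n+1}/y_n = 1 + 1/3z + 2/3z(1+1/4z) = 1 + z + 1/6z²
  Hence R(z) = 1 + z + 1/6z².

Find x<0 with |R(x)|<1.
x=-1.48: |R|=0.1149
R=1: x+1/6x²=0 ⇒ x=−6=-6.0000; min R=1−1/(4·1/6)=-0.5000>−1
Confirm numerically:
  x=-5.636: |R|=0.65808 <1
  x=-3.878: |R|=0.37152 <1
  x=-2.844: |R|=0.49594 <1
  x=-6.491: |R|=1.53118 >1
  x=-6.169: |R|=1.17376 >1
Interval (-6.0000, 0).

left endpoint -6.0000.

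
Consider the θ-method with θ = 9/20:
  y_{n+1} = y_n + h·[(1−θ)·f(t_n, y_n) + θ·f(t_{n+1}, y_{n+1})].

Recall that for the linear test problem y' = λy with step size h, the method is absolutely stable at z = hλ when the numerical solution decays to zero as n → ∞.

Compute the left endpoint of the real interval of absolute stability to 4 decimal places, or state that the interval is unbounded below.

z* = -20.0000.

With y'=λy (z=hλ):
  y_{n+1} = y_n + z·[11/20·y_n + 9/20·y_{n+1}] ⇒ (1 − 9/20z)y_{n+1} = (1 + 11/20z)y_n
  Hence R(z) = (1 + 11/20z)/(1 − 9/20z).

Find x<0 with |R(x)|<1.
x=-1.29: |R|=0.1838
R=−1: 1+11/20x = −1+9/20x ⇒ -1/10x=2 ⇒ x=2/(-1/10)=-20.0000
Confirm numerically:
  x=-18.336: |R|=0.98201 <1
  x=-16.724: |R|=0.96158 <1
  x=-14.675: |R|=0.92997 <1
  x=-12.465: |R|=0.88599 <1
  x=-20.597: |R|=1.00581 >1
  x=-20.294: |R|=1.00290 >1
  x=-20.236: |R|=1.00234 >1
Interval (-20.0000, 0).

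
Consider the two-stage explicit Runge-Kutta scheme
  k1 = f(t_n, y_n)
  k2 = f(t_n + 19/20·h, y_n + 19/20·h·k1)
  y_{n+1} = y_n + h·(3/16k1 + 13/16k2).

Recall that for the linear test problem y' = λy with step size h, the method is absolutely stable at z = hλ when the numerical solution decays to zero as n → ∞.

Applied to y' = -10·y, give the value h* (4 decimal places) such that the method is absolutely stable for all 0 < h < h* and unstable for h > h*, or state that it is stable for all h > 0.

(-1.2955,0); λ=-10 ⇒ h* = (320/247)/10 = 0.1296.

On y'=λy, z=hλ:
  k1=λy_n ⇒ h·k1=z·y_n;  k2=λ(1+19/20z)y_n ⇒ h·k2=z(1+19/20z)y_n
  y_{n+1}/y_n = 1 + 3/16z + 13/16z(1+19/20z) = 1 + z + 247/320z²
  so R(z) = 1 + z + 247/320z².

Solve |R(x)|<1 on ℝ⁻.
x=-1.17: |R|=0.8866
R=1: x+247/320x²=0 ⇒ x=−320/247=-1.2955; min R=1−1/(4·247/320)=0.6761>−1
Confirm numerically:
  x=-0.978: |R|=0.76029 <1
  x=-0.767: |R|=0.68709 <1
  x=-0.700: |R|=0.67822 <1
  x=-0.668: |R|=0.67643 <1
  x=-1.462: |R|=1.18784 >1
  x=-1.403: |R|=1.11637 >1
  x=-1.329: |R|=1.03432 >1
Stable set (-1.2955, 0).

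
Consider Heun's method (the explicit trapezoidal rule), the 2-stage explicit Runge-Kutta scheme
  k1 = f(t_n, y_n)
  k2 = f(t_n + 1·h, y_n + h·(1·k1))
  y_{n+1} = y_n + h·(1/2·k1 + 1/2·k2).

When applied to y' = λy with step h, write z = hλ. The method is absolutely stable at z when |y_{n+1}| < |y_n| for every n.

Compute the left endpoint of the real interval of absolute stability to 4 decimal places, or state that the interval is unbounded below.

left endpoint -2.0000.

Test eqn y'=λy, z=hλ:
  order 2, 2-stage ⇒ R(z)=1+z+z^2/2
  (e.g. R(-0.71)=0.54205, |R|=0.54205)

Boundary: |R(x)|=1, x<0.
x=-0.71: |R|=0.5421
|R(-1.59)|=0.6741 |R(-1.37)|=0.5685 |R(-0.73)|=0.5364
Bisect:
  x_lo=-2.3930 |R|=1.4702  x_hi=-0.0603 |R|=0.9415
  mid=-1.22666 |R|=0.52569 →hi
  mid=-1.80983 |R|=0.82792 →hi
  mid=-2.10142 |R|=1.10657 →lo
  mid=-1.95563 |R|=0.95661 →hi
  mid=-2.02853 |R|=1.02893 →lo
  mid=-1.99208 |R|=0.99211 →hi
  mid=-2.01030 |R|=1.01036 →lo
  mid=-2.00119 |R|=1.00119 →lo
  ...
  [-2.00005,-1.99991] ⇒ x*=-2.0000
Stable set (-2.0000, 0).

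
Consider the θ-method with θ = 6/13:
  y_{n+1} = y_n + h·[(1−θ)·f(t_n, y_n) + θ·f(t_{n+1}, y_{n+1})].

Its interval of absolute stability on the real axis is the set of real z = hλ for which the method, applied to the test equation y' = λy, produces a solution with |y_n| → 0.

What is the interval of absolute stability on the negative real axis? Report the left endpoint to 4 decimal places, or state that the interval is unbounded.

With y'=λy (z=hλ):
  y_{n+1} = y_n + z·[7/13·y_n + 6/13·y_{n+1}] ⇒ (1 − 6/13z)y_{n+1} = (1 + 7/13z)y_n
  so R(z) = (1 + 7/13z)/(1 − 6/13z).

Need |R(x)|<1, x<0.
x=-1.17: |R|=0.2403
R=−1: 1+7/13x = −1+6/13x ⇒ -1/13x=2 ⇒ x=2/(-1/13)=-26.0000
Confirm numerically:
  x=-18.294: |R|=0.93723 <1
  x=-17.113: |R|=0.92317 <1
  x=-14.481: |R|=0.88468 <1
  x=-12.953: |R|=0.85618 <1
  x=-26.215: |R|=1.00126 >1
  x=-26.152: |R|=1.00089 >1
  x=-26.150: |R|=1.00088 >1
Interval (-26.0000, 0).

(-26.0000, 0).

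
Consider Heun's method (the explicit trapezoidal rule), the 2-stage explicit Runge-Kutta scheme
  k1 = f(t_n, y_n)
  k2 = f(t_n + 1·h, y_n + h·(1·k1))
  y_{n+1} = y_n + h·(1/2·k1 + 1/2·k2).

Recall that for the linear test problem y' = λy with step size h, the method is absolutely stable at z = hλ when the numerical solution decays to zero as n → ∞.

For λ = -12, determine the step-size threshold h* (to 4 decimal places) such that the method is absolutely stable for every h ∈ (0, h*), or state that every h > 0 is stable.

On y'=λy, z=hλ:
  order 2, 2-stage ⇒ R(z)=1+z+z^2/2
  (e.g. R(-1.75)=0.78125, |R|=0.78125)

Solve |R(x)|<1 on ℝ⁻.
x=-1.75: |R|=0.7812
|R(-2.16)|=1.1728 |R(-0.86)|=0.5098 |R(-0.55)|=0.6013
Bisect:
  x_lo=-2.8360 |R|=2.1854  x_hi=-0.2386 |R|=0.7899
  mid=-1.53726 |R|=0.64433 →hi
  mid=-2.18662 |R|=1.20403 →lo
  mid=-1.86194 |R|=0.87147 →hi
  mid=-2.02428 |R|=1.02457 →lo
  mid=-1.94311 |R|=0.94473 →hi
  mid=-1.98370 |R|=0.98383 →hi
  mid=-2.00399 |R|=1.00400 →lo
  mid=-1.99384 |R|=0.99386 →hi
  mid=-1.99891 |R|=0.99892 →hi
  ...
  [-2.00002,-1.99987] ⇒ x*=-2.0000
So |R|<1 on (-2.0000, 0).

(-2.0000,0); λ=-12 ⇒ h* = 0.1667.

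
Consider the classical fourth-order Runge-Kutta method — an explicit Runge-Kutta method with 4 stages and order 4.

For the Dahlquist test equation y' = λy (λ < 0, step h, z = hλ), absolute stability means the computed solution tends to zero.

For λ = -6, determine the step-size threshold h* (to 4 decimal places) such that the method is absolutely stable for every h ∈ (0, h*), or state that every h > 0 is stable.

With y'=λy (z=hλ):
  order 4, 4-stage ⇒ R(z)=1+z+z^2/2+z^3/6+z^4/24
  (e.g. R(-1.75)=0.27881, |R|=0.27881)

Need |R(x)|<1, x<0.
x=-1.75: |R|=0.2788
|R(-2.92)|=1.2228 |R(-2.64)|=0.8021 |R(-1.38)|=0.2853
Bisect:
  x_lo=-3.2745 |R|=2.0254  x_hi=-0.1135 |R|=0.8927
  mid=-1.69404 |R|=0.27374 →hi
  mid=-2.48428 |R|=0.63325 →hi
  mid=-2.87941 |R|=1.15142 →lo
  mid=-2.68185 |R|=0.85491 →hi
  mid=-2.78063 |R|=0.99299 →hi
  mid=-2.83002 |R|=1.06955 →lo
  mid=-2.80532 |R|=1.03062 →lo
  mid=-2.79297 |R|=1.01164 →lo
  ...
  [-2.78545,-2.78526] ⇒ x*=-2.7853
Interval (-2.7853, 0).

(-2.7853,0); λ=-6 ⇒ h* = 0.4642.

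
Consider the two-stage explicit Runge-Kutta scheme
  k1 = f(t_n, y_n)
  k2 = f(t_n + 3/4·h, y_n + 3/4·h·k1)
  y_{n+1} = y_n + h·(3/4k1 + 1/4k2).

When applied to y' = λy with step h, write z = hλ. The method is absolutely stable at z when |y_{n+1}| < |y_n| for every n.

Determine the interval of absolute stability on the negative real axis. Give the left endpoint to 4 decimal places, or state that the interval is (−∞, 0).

(-5.3333, 0).

Test eqn y'=λy, z=hλ:
  k1=λy_n ⇒ h·k1=z·y_n;  k2=λ(1+3/4z)y_n ⇒ h·k2=z(1+3/4z)y_n
  y_{n+1}/y_n = 1 + 3/4z + 1/4z(1+3/4z) = 1 + z + 3/16z²
  R(z) = 1 + z + 3/16z².

Find x<0 with |R(x)|<1.
x=-0.99: |R|=0.1938
R=1: x+3/16x²=0 ⇒ x=−16/3=-5.3333; min R=1−1/(4·3/16)=-0.3333>−1
Confirm numerically:
  x=-5.217: |R|=0.88620 <1
  x=-4.693: |R|=0.43655 <1
  x=-4.100: |R|=0.05187 <1
  x=-3.216: |R|=0.27675 <1
  x=-5.453: |R|=1.12235 >1
  x=-5.418: |R|=1.08601 >1
So |R|<1 on (-5.3333, 0).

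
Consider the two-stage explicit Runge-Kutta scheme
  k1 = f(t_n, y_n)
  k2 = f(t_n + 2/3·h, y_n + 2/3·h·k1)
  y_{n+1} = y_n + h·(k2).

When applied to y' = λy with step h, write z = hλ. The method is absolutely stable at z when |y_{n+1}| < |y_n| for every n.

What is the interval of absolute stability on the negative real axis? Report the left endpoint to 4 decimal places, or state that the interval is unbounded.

Test eqn y'=λy, z=hλ:
  k1=λy_n ⇒ h·k1=z·y_n;  k2=λ(1+2/3z)y_n ⇒ h·k2=z(1+2/3z)y_n
  y_{n+1}/y_n = 1 + z(1+2/3z) = 1 + z + 2/3z²
  ⇒ R(z) = 1 + z + 2/3z².

Solve |R(x)|<1 on ℝ⁻.
x=-0.82: |R|=0.6283
R=1: x+2/3x²=0 ⇒ x=−3/2=-1.5000; min R=1−1/(4·2/3)=0.6250>−1
Confirm numerically:
  x=-1.475: |R|=0.97542 <1
  x=-0.942: |R|=0.64958 <1
  x=-0.940: |R|=0.64907 <1
  x=-0.803: |R|=0.62687 <1
  x=-2.082: |R|=1.80782 >1
  x=-2.035: |R|=1.72582 >1
Interval (-1.5000, 0).

(-1.5000, 0).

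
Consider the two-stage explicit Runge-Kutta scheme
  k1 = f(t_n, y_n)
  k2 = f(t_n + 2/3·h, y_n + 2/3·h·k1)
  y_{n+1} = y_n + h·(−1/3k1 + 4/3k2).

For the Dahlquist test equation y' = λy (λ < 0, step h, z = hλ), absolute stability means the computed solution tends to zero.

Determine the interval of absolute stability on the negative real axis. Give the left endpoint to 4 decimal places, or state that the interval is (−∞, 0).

(-1.1250, 0).

Test eqn y'=λy, z=hλ:
  k1=λy_n ⇒ h·k1=z·y_n;  k2=λ(1+2/3z)y_n ⇒ h·k2=z(1+2/3z)y_n
  y_{n+1}/y_n = 1 − 1/3z + 4/3z(1+2/3z) = 1 + z + 8/9z²
  Hence R(z) = 1 + z + 8/9z².

Find x<0 with |R(x)|<1.
x=-1.11: |R|=0.9852
R=1: x+8/9x²=0 ⇒ x=−9/8=-1.1250; min R=1−1/(4·8/9)=0.7188>−1
Confirm numerically:
  x=-0.952: |R|=0.85360 <1
  x=-0.748: |R|=0.74934 <1
  x=-0.658: |R|=0.72686 <1
  x=-0.651: |R|=0.72571 <1
  x=-1.444: |R|=1.40945 >1
  x=-1.360: |R|=1.28409 >1
  x=-1.337: |R|=1.25195 >1
Interval (-1.1250, 0).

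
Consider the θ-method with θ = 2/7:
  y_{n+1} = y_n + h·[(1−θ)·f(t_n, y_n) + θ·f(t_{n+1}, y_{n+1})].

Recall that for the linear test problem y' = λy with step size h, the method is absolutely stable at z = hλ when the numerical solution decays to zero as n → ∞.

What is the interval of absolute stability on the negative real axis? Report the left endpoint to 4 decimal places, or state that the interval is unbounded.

With y'=λy (z=hλ):
  y_{n+1} = y_n + z·[5/7·y_n + 2/7·y_{n+1}] ⇒ (1 − 2/7z)y_{n+1} = (1 + 5/7z)y_n
  so R(z) = (1 + 5/7z)/(1 − 2/7z).

Find x<0 with |R(x)|<1.
x=-1.16: |R|=0.1288
R=−1: 1+5/7x = −1+2/7x ⇒ -3/7x=2 ⇒ x=2/(-3/7)=-4.6667
Confirm numerically:
  x=-3.424: |R|=0.73079 <1
  x=-2.901: |R|=0.58624 <1
  x=-2.808: |R|=0.55802 <1
  x=-4.911: |R|=1.04357 >1
  x=-4.695: |R|=1.00519 >1
Stable set (-4.6667, 0).

(-4.6667, 0).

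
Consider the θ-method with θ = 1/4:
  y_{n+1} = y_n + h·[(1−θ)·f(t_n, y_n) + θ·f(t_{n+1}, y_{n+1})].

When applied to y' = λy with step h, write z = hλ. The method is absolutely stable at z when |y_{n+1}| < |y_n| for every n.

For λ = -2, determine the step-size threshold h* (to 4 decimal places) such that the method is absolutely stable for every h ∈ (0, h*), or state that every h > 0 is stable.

(-4.0000,0); λ=-2 ⇒ h* = (4)/2 = 2.0000.

Test eqn y'=λy, z=hλ:
  y_{n+1} = y_n + z·[3/4·y_n + 1/4·y_{n+1}] ⇒ (1 − 1/4z)y_{n+1} = (1 + 3/4z)y_n
  Hence R(z) = (1 + 3/4z)/(1 − 1/4z).

Find x<0 with |R(x)|<1.
x=-0.63: |R|=0.4557
R=−1: 1+3/4x = −1+1/4x ⇒ -1/2x=2 ⇒ x=2/(-1/2)=-4.0000
Confirm numerically:
  x=-3.469: |R|=0.85781 <1
  x=-2.906: |R|=0.68317 <1
  x=-1.887: |R|=0.28215 <1
  x=-4.419: |R|=1.09954 >1
  x=-4.344: |R|=1.08245 >1
So |R|<1 on (-4.0000, 0).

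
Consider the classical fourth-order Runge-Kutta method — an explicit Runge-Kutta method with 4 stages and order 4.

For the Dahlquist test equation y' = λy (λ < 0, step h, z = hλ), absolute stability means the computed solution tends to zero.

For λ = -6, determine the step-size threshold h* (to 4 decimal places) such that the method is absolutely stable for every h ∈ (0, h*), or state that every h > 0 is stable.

On y'=λy, z=hλ:
  order 4, 4-stage ⇒ R(z)=1+z+z^2/2+z^3/6+z^4/24
  (e.g. R(-1.3)=0.29784, |R|=0.29784)

Solve |R(x)|<1 on ℝ⁻.
x=-1.3: |R|=0.2978
|R(-1.47)|=0.2756 |R(-1.44)|=0.2783 |R(-1.26)|=0.3054
Bisect:
  x_lo=-3.3855 |R|=2.3519  x_hi=-0.2267 |R|=0.7972
  mid=-1.80613 |R|=0.28635 →hi
  mid=-2.59584 |R|=0.74996 →hi
  mid=-2.99069 |R|=1.35649 →lo
  mid=-2.79326 |R|=1.01208 →lo
  mid=-2.69455 |R|=0.87159 →hi
  mid=-2.74391 |R|=0.93938 →hi
  mid=-2.76859 |R|=0.97510 →hi
  mid=-2.78093 |R|=0.99343 →hi
  ...
  [-2.78536,-2.78517] ⇒ x*=-2.7853
So |R|<1 on (-2.7853, 0).

(-2.7853,0); λ=-6 ⇒ h* = 0.4642.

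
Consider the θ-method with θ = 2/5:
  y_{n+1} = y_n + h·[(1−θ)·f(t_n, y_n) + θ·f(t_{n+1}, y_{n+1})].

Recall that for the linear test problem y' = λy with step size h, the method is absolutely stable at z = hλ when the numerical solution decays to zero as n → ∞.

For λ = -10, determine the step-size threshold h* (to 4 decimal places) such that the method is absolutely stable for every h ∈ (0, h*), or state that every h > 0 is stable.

Test eqn y'=λy, z=hλ:
  y_{n+1} = y_n + z·[3/5·y_n + 2/5·y_{n+1}] ⇒ (1 − 2/5z)y_{n+1} = (1 + 3/5z)y_n
  R(z) = (1 + 3/5z)/(1 − 2/5z).

Find x<0 with |R(x)|<1.
x=-0.31: |R|=0.7242
R=−1: 1+3/5x = −1+2/5x ⇒ -1/5x=2 ⇒ x=2/(-1/5)=-10.0000
Confirm numerically:
  x=-6.198: |R|=0.78144 <1
  x=-5.259: |R|=0.69448 <1
  x=-4.469: |R|=0.60317 <1
  x=-10.132: |R|=1.00522 >1
  x=-10.060: |R|=1.00239 >1
So |R|<1 on (-10.0000, 0).

(-10.0000,0); λ=-10 ⇒ h* = (10)/10 = 1.0000.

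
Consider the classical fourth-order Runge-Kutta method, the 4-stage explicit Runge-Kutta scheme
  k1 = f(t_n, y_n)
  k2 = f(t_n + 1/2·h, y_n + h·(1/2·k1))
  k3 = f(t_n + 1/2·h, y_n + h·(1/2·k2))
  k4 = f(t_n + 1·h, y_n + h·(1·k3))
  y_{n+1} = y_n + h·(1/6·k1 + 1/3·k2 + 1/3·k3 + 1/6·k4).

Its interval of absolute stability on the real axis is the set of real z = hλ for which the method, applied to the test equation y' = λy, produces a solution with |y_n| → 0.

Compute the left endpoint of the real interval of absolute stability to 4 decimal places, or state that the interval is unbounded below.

Set f=λy, z=hλ:
  order 4, 4-stage ⇒ R(z)=1+z+z^2/2+z^3/6+z^4/24
  (e.g. R(-1.64)=0.27106, |R|=0.27106)

Boundary: |R(x)|=1, x<0.
x=-1.64: |R|=0.2711
|R(-3.1)|=1.5878 |R(-1.44)|=0.2783 |R(-0.54)|=0.5831
Bisect:
  x_lo=-3.2149 |R|=1.8660  x_hi=-0.2287 |R|=0.7956
  mid=-1.72184 |R|=0.27596 →hi
  mid=-2.46839 |R|=0.61829 →hi
  mid=-2.84167 |R|=1.08838 →lo
  mid=-2.65503 |R|=0.82072 →hi
  mid=-2.74835 |R|=0.94571 →hi
  mid=-2.79501 |R|=1.01475 →lo
  mid=-2.77168 |R|=0.97967 →hi
  mid=-2.78334 |R|=0.99706 →hi
  ...
  [-2.78535,-2.78517] ⇒ x*=-2.7853
Stable set (-2.7853, 0).

left endpoint -2.7853.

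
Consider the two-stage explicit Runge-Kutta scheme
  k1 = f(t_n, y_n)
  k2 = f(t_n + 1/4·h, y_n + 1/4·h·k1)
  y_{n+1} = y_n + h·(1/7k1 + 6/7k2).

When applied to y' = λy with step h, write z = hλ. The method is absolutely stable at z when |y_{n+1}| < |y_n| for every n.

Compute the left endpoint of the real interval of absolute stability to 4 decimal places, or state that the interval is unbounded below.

Set f=λy, z=hλ:
  k1=λy_n ⇒ h·k1=z·y_n;  k2=λ(1+1/4z)y_n ⇒ h·k2=z(1+1/4z)y_n
  y_{n+1}/y_n = 1 + 1/7z + 6/7z(1+1/4z) = 1 + z + 3/14z²
  R(z) = 1 + z + 3/14z².

Solve |R(x)|<1 on ℝ⁻.
x=-1.06: |R|=0.1808
R=1: x+3/14x²=0 ⇒ x=−14/3=-4.6667; min R=1−1/(4·3/14)=-0.1667>−1
Confirm numerically:
  x=-4.450: |R|=0.79339 <1
  x=-2.894: |R|=0.09931 <1
  x=-2.435: |R|=0.16445 <1
  x=-2.415: |R|=0.16524 <1
  x=-5.124: |R|=1.50215 >1
  x=-4.947: |R|=1.29717 >1
  x=-4.875: |R|=1.21763 >1
So |R|<1 on (-4.6667, 0).

left endpoint -4.6667.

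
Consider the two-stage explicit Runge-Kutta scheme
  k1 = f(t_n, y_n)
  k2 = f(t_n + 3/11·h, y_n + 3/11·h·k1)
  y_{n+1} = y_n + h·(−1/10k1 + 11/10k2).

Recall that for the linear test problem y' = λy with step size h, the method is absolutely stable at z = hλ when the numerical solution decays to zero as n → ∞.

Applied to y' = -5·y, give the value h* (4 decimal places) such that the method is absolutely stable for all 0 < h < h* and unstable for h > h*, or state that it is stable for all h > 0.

Test eqn y'=λy, z=hλ:
  k1=λy_n ⇒ h·k1=z·y_n;  k2=λ(1+3/11z)y_n ⇒ h·k2=z(1+3/11z)y_n
  y_{n+1}/y_n = 1 − 1/10z + 11/10z(1+3/11z) = 1 + z + 3/10z²
  ⇒ R(z) = 1 + z + 3/10z².

Solve |R(x)|<1 on ℝ⁻.
x=-1.55: |R|=0.1707
R=1: x+3/10x²=0 ⇒ x=−10/3=-3.3333; min R=1−1/(4·3/10)=0.1667>−1
Confirm numerically:
  x=-3.173: |R|=0.84738 <1
  x=-2.716: |R|=0.49700 <1
  x=-2.291: |R|=0.28360 <1
  x=-3.454: |R|=1.12503 >1
  x=-3.373: |R|=1.04014 >1
Stable set (-3.3333, 0).

(-3.3333,0); λ=-5 ⇒ h* = (10/3)/5 = 0.6667.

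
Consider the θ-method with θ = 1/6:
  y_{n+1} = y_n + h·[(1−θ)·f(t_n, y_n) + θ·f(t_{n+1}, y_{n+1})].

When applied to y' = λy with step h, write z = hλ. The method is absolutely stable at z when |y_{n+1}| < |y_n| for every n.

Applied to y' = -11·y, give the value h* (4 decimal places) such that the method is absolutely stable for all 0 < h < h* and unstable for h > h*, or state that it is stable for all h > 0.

(-3.0000,0); λ=-11 ⇒ h* = (3)/11 = 0.2727.

Set f=λy, z=hλ:
  y_{n+1} = y_n + z·[5/6·y_n + 1/6·y_{n+1}] ⇒ (1 − 1/6z)y_{n+1} = (1 + 5/6z)y_n
  Hence R(z) = (1 + 5/6z)/(1 − 1/6z).

Find x<0 with |R(x)|<1.
x=-1.1: |R|=0.0704
R=−1: 1+5/6x = −1+1/6x ⇒ -2/3x=2 ⇒ x=2/(-2/3)=-3.0000
Confirm numerically:
  x=-2.832: |R|=0.92391 <1
  x=-2.664: |R|=0.84488 <1
  x=-2.454: |R|=0.74166 <1
  x=-3.475: |R|=1.20053 >1
  x=-3.463: |R|=1.19571 >1
  x=-3.247: |R|=1.10685 >1
Interval (-3.0000, 0).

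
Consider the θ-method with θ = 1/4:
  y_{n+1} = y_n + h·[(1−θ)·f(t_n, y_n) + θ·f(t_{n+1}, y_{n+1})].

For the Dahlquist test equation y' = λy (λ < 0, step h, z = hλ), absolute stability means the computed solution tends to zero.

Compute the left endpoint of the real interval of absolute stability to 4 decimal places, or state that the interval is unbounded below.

z* = -4.0000.

With y'=λy (z=hλ):
  y_{n+1} = y_n + z·[3/4·y_n + 1/4·y_{n+1}] ⇒ (1 − 1/4z)y_{n+1} = (1 + 3/4z)y_n
  R(z) = (1 + 3/4z)/(1 − 1/4z).

Boundary: |R(x)|=1, x<0.
x=-1.01: |R|=0.1936
R=−1: 1+3/4x = −1+1/4x ⇒ -1/2x=2 ⇒ x=2/(-1/2)=-4.0000
Confirm numerically:
  x=-3.943: |R|=0.98565 <1
  x=-2.869: |R|=0.67069 <1
  x=-2.541: |R|=0.55389 <1
  x=-4.354: |R|=1.08475 >1
  x=-4.168: |R|=1.04114 >1
So |R|<1 on (-4.0000, 0).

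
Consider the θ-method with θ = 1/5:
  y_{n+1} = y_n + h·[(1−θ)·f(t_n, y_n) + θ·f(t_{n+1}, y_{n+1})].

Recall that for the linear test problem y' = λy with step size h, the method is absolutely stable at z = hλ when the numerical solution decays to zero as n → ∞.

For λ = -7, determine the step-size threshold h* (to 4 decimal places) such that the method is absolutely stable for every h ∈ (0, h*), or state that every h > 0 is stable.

(-3.3333,0); λ=-7 ⇒ h* = (10/3)/7 = 0.4762.

With y'=λy (z=hλ):
  y_{n+1} = y_n + z·[4/5·y_n + 1/5·y_{n+1}] ⇒ (1 − 1/5z)y_{n+1} = (1 + 4/5z)y_n
  so R(z) = (1 + 4/5z)/(1 − 1/5z).

Solve |R(x)|<1 on ℝ⁻.
x=-1.02: |R|=0.1528
R=−1: 1+4/5x = −1+1/5x ⇒ -3/5x=2 ⇒ x=2/(-3/5)=-3.3333
Confirm numerically:
  x=-3.048: |R|=0.89364 <1
  x=-2.544: |R|=0.68611 <1
  x=-2.214: |R|=0.53452 <1
  x=-1.578: |R|=0.19945 <1
  x=-3.878: |R|=1.18405 >1
  x=-3.627: |R|=1.10212 >1
So |R|<1 on (-3.3333, 0).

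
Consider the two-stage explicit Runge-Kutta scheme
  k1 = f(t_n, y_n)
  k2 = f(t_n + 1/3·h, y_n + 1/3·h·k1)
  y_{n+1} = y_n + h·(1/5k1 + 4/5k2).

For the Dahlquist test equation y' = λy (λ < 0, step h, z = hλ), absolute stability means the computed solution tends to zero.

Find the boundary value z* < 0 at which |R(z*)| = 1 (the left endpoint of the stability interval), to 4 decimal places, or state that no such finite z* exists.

left endpoint -3.7500.

Set f=λy, z=hλ:
  k1=λy_n ⇒ h·k1=z·y_n;  k2=λ(1+1/3z)y_n ⇒ h·k2=z(1+1/3z)y_n
  y_{n+1}/y_n = 1 + 1/5z + 4/5z(1+1/3z) = 1 + z + 4/15z²
  R(z) = 1 + z + 4/15z².

Find x<0 with |R(x)|<1.
x=-0.37: |R|=0.6665
R=1: x+4/15x²=0 ⇒ x=−15/4=-3.7500; min R=1−1/(4·4/15)=0.0625>−1
Confirm numerically:
  x=-3.404: |R|=0.68592 <1
  x=-2.783: |R|=0.28236 <1
  x=-2.114: |R|=0.07773 <1
  x=-1.739: |R|=0.06743 <1
  x=-4.324: |R|=1.66186 >1
  x=-3.848: |R|=1.10056 >1
Interval (-3.7500, 0).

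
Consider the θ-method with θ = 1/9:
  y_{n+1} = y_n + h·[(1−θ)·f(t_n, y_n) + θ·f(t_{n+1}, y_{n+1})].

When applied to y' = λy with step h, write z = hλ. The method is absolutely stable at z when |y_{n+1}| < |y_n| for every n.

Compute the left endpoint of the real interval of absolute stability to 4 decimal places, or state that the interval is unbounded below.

left endpoint -2.5714.

On y'=λy, z=hλ:
  y_{n+1} = y_n + z·[8/9·y_n + 1/9·y_{n+1}] ⇒ (1 − 1/9z)y_{n+1} = (1 + 8/9z)y_n
  so R(z) = (1 + 8/9z)/(1 − 1/9z).

Boundary: |R(x)|=1, x<0.
x=-0.4: |R|=0.6170
R=−1: 1+8/9x = −1+1/9x ⇒ -7/9x=2 ⇒ x=2/(-7/9)=-2.5714
Confirm numerically:
  x=-2.539: |R|=0.98033 <1
  x=-2.424: |R|=0.90966 <1
  x=-2.383: |R|=0.88413 <1
  x=-1.819: |R|=0.51317 <1
  x=-3.119: |R|=1.31628 >1
  x=-3.048: |R|=1.27689 >1
  x=-2.941: |R|=1.21665 >1
Interval (-2.5714, 0).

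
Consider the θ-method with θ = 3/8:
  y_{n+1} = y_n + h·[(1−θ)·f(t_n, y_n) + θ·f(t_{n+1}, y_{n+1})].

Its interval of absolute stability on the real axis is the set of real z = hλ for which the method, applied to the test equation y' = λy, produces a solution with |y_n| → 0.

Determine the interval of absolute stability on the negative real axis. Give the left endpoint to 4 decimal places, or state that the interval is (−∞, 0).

z∈(-8.0000,0).

Set f=λy, z=hλ:
  y_{n+1} = y_n + z·[5/8·y_n + 3/8·y_{n+1}] ⇒ (1 − 3/8z)y_{n+1} = (1 + 5/8z)y_n
  ⇒ R(z) = (1 + 5/8z)/(1 − 3/8z).

Need |R(x)|<1, x<0.
x=-0.32: |R|=0.7143
R=−1: 1+5/8x = −1+3/8x ⇒ -1/4x=2 ⇒ x=2/(-1/4)=-8.0000
Confirm numerically:
  x=-7.564: |R|=0.97159 <1
  x=-6.337: |R|=0.87686 <1
  x=-4.096: |R|=0.61514 <1
  x=-3.743: |R|=0.55723 <1
  x=-8.352: |R|=1.02130 >1
  x=-8.204: |R|=1.01251 >1
Interval (-8.0000, 0).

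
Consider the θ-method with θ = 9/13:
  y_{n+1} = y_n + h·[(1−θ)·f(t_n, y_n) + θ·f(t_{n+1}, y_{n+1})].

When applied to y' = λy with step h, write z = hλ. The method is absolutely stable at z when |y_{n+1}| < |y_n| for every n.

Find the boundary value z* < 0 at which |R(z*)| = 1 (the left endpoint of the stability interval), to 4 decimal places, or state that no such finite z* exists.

With y'=λy (z=hλ):
  y_{n+1} = y_n + z·[4/13·y_n + 9/13·y_{n+1}] ⇒ (1 − 9/13z)y_{n+1} = (1 + 4/13z)y_n
  ⇒ R(z) = (1 + 4/13z)/(1 − 9/13z).

Need |R(x)|<1, x<0.
x=-0.73: |R|=0.5151
x=-2: |R|=0.1613
x=-10: |R|=0.2621
x=-100: |R|=0.4239
θ=9/13≥1/2 ⇒ |1+4/13x|<|1−9/13x| ∀x<0 ⇒ stable on all of ℝ⁻.

unbounded; (−∞, 0).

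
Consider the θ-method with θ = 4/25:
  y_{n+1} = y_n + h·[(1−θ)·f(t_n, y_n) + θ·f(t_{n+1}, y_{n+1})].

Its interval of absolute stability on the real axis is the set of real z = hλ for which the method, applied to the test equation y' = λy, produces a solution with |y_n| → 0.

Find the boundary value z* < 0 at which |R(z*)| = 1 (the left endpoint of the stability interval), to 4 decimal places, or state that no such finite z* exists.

With y'=λy (z=hλ):
  y_{n+1} = y_n + z·[21/25·y_n + 4/25·y_{n+1}] ⇒ (1 − 4/25z)y_{n+1} = (1 + 21/25z)y_n
  R(z) = (1 + 21/25z)/(1 − 4/25z).

Solve |R(x)|<1 on ℝ⁻.
x=-1.08: |R|=0.0791
R=−1: 1+21/25x = −1+4/25x ⇒ -17/25x=2 ⇒ x=2/(-17/25)=-2.9412
Confirm numerically:
  x=-2.753: |R|=0.91117 <1
  x=-2.056: |R|=0.54707 <1
  x=-1.875: |R|=0.44231 <1
  x=-1.646: |R|=0.30287 <1
  x=-3.380: |R|=1.19367 >1
  x=-3.068: |R|=1.05785 >1
Interval (-2.9412, 0).

z* = -2.9412.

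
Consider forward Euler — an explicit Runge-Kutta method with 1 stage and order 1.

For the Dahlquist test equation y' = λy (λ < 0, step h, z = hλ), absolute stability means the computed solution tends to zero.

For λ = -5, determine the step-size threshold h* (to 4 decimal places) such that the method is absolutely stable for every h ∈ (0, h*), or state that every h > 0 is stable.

(-2.0000,0); λ=-5 ⇒ h* = 0.4000.

Set f=λy, z=hλ:
  order 1, 1-stage ⇒ R(z)=1+z
  (e.g. R(-1.48)=-0.48000, |R|=0.48000)

Solve |R(x)|<1 on ℝ⁻.
x=-1.48: |R|=0.4800
|R(-1.73)|=0.7300 |R(-1.59)|=0.5900 |R(-0.7)|=0.3000
Bisect:
  x_lo=-2.5949 |R|=1.5949  x_hi=-0.2978 |R|=0.7022
  mid=-1.44636 |R|=0.44636 →hi
  mid=-2.02065 |R|=1.02065 →lo
  mid=-1.73350 |R|=0.73350 →hi
  mid=-1.87708 |R|=0.87708 →hi
  mid=-1.94886 |R|=0.94886 →hi
  mid=-1.98475 |R|=0.98475 →hi
  mid=-2.00270 |R|=1.00270 →lo
  ...
  [-2.00004,-1.99990] ⇒ x*=-2.0000
So |R|<1 on (-2.0000, 0).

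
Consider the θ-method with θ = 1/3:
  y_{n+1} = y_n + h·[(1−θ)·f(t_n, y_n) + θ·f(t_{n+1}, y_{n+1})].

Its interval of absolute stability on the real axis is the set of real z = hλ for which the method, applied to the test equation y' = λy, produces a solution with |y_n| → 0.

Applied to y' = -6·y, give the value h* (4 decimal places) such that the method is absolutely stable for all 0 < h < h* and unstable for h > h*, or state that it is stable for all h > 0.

With y'=λy (z=hλ):
  y_{n+1} = y_n + z·[2/3·y_n + 1/3·y_{n+1}] ⇒ (1 − 1/3z)y_{n+1} = (1 + 2/3z)y_n
  Hence R(z) = (1 + 2/3z)/(1 − 1/3z).

Boundary: |R(x)|=1, x<0.
x=-0.38: |R|=0.6627
R=−1: 1+2/3x = −1+1/3x ⇒ -1/3x=2 ⇒ x=2/(-1/3)=-6.0000
Confirm numerically:
  x=-4.248: |R|=0.75828 <1
  x=-4.233: |R|=0.75570 <1
  x=-3.822: |R|=0.68074 <1
  x=-6.456: |R|=1.04822 >1
  x=-6.367: |R|=1.03918 >1
  x=-6.361: |R|=1.03856 >1
Stable set (-6.0000, 0).

(-6.0000,0); λ=-6 ⇒ h* = (6)/6 = 1.0000.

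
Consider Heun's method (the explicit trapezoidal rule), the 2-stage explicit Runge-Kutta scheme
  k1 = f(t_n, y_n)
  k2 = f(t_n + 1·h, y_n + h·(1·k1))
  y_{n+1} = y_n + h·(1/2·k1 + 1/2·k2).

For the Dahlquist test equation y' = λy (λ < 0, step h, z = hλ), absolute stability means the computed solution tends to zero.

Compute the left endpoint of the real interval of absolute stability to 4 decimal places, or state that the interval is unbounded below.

z* = -2.0000.

Test eqn y'=λy, z=hλ:
  order 2, 2-stage ⇒ R(z)=1+z+z^2/2
  (e.g. R(-1.47)=0.61045, |R|=0.61045)

Need |R(x)|<1, x<0.
x=-1.47: |R|=0.6104
|R(-1.69)|=0.7380 |R(-1.68)|=0.7312 |R(-0.98)|=0.5002
Bisect:
  x_lo=-2.7747 |R|=2.0747  x_hi=-0.2808 |R|=0.7586
  mid=-1.52774 |R|=0.63925 →hi
  mid=-2.15120 |R|=1.16263 →lo
  mid=-1.83947 |R|=0.85235 →hi
  mid=-1.99533 |R|=0.99534 →hi
  mid=-2.07327 |R|=1.07595 →lo
  mid=-2.03430 |R|=1.03489 →lo
  mid=-2.01482 |R|=1.01493 →lo
  mid=-2.00507 |R|=1.00509 →lo
  mid=-2.00020 |R|=1.00020 →lo
  ...
  [-2.00005,-1.99990] ⇒ x*=-2.0000
Interval (-2.0000, 0).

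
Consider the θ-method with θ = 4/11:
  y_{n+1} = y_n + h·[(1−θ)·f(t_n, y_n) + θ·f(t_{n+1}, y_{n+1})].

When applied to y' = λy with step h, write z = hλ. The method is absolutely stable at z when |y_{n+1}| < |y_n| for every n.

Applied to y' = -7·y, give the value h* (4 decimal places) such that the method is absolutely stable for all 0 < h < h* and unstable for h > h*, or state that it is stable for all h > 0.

Set f=λy, z=hλ:
  y_{n+1} = y_n + z·[7/11·y_n + 4/11·y_{n+1}] ⇒ (1 − 4/11z)y_{n+1} = (1 + 7/11z)y_n
  Hence R(z) = (1 + 7/11z)/(1 − 4/11z).

Solve |R(x)|<1 on ℝ⁻.
x=-1.25: |R|=0.1406
R=−1: 1+7/11x = −1+4/11x ⇒ -3/11x=2 ⇒ x=2/(-3/11)=-7.3333
Confirm numerically:
  x=-6.873: |R|=0.96412 <1
  x=-6.631: |R|=0.94385 <1
  x=-3.945: |R|=0.62043 <1
  x=-7.694: |R|=1.02590 >1
  x=-7.431: |R|=1.00719 >1
Stable set (-7.3333, 0).

(-7.3333,0); λ=-7 ⇒ h* = (22/3)/7 = 1.0476.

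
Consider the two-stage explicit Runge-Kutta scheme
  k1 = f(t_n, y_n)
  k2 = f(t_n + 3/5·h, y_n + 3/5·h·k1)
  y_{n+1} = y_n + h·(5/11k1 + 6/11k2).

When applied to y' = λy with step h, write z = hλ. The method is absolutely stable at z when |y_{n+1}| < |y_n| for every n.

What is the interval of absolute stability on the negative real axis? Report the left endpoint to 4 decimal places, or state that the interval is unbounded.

z∈(-3.0556,0).

Test eqn y'=λy, z=hλ:
  k1=λy_n ⇒ h·k1=z·y_n;  k2=λ(1+3/5z)y_n ⇒ h·k2=z(1+3/5z)y_n
  y_{n+1}/y_n = 1 + 5/11z + 6/11z(1+3/5z) = 1 + z + 18/55z²
  Hence R(z) = 1 + z + 18/55z².

Need |R(x)|<1, x<0.
x=-0.99: |R|=0.3308
R=1: x+18/55x²=0 ⇒ x=−55/18=-3.0556; min R=1−1/(4·18/55)=0.2361>−1
Confirm numerically:
  x=-3.005: |R|=0.95028 <1
  x=-1.921: |R|=0.28672 <1
  x=-1.829: |R|=0.26581 <1
  x=-1.314: |R|=0.25107 <1
  x=-3.523: |R|=1.53895 >1
  x=-3.459: |R|=1.45671 >1
  x=-3.239: |R|=1.19446 >1
Interval (-3.0556, 0).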